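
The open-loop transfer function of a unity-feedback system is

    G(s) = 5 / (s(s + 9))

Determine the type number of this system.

Type 1

The denominator has 1 factor of s at the origin (free integrator), so this is a Type 1 system.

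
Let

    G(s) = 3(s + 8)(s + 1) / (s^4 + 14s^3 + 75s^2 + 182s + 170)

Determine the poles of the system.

s = -3 ± j, -4 ± j

The poles are the roots of the denominator s^4 + 14s^3 + 75s^2 + 182s + 170 = 0.
No real roots exist; factor into two real quadratics: (s^2 + 6s + 10)(s^2 + 8s + 17) = 0.
Each quadratic gives a conjugate pair via the quadratic formula.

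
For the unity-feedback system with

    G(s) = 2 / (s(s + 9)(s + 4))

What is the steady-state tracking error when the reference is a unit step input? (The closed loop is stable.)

G(s) has one pole at the origin.
This is a Type 1 system; for a step input the steady-state error is zero.

e_ss = 0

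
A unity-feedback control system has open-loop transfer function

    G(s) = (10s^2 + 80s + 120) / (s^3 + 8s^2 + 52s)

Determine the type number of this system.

Factor s from the denominator: s^3 + 8s^2 + 52s = s·(s^2 + 8s + 52).
There is 1 pole at the origin, so the system is Type 1.

Type 1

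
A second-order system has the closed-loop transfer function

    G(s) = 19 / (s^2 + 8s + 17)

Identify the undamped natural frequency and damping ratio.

Compare the denominator to the standard form s^2 + 2ζωₙs + ωₙ².
ωₙ² = 17, so ωₙ = √17 ≈ 4.123 rad/s.
2ζωₙ = 8, so ζ = 8/(2·√17) ≈ 0.9701.

ωₙ ≈ 4.123 rad/s, ζ ≈ 0.9701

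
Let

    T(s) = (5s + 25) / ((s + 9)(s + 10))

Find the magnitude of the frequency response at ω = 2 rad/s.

|T(j2)| ≈ 0.2864

Substitute s = j2: numerator = 25 + j10, denominator = 86 + j38.
|T(j2)| = |25 + j10| / |86 + j38| = 26.926 / 94.021 ≈ 0.2864.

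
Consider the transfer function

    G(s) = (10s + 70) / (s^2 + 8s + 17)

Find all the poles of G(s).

The poles are the roots of the denominator s^2 + 8s + 17 = 0.
Using the quadratic formula: s = (-8 ± √(-4))/2 = -4 ± 1j.

s = -4 ± j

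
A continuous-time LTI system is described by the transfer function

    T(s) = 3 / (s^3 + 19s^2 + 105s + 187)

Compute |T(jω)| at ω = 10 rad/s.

|T(j10)| ≈ 0.001751

Substitute s = j10: numerator = 3, denominator = -1713 + j50.
|T(j10)| = |3| / |-1713 + j50| = 3 / 1713.7 ≈ 0.001751.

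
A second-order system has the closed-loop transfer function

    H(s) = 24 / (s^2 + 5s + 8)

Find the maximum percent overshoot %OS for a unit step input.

%OS ≈ 0.264%

Comparing s^2 + 5s + 8 to s^2 + 2ζωₙs + ωₙ²: ωₙ = √8 ≈ 2.828 rad/s and ζ = 5/(2·√8) ≈ 0.8839.
%OS = 100·exp(−πζ/√(1−ζ²)) = 100·exp(−π·0.8839/√(1−0.8839²)) ≈ 0.264%.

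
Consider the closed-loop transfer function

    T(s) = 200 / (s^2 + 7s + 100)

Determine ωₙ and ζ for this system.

Compare the denominator to the standard form s^2 + 2ζωₙs + ωₙ².
ωₙ² = 100, so ωₙ = 10 rad/s.
2ζωₙ = 7, so ζ = 7/(2·10) = 0.35.

ωₙ = 10 rad/s, ζ = 0.35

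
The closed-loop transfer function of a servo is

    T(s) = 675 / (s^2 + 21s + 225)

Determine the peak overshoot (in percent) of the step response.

Comparing s^2 + 21s + 225 to s^2 + 2ζωₙs + ωₙ²: ωₙ = 15 rad/s and ζ = 21/(2·15) = 0.7.
%OS = 100·exp(−πζ/√(1−ζ²)) = 100·exp(−π·0.7/√(1−0.7²)) ≈ 4.60%.

%OS ≈ 4.60%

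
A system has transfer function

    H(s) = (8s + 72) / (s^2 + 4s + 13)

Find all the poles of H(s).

s = -2 + 3j, -2 - 3j

The poles are the roots of the denominator s^2 + 4s + 13 = 0.
Using the quadratic formula: s = (-4 ± √(-36))/2 = -2 ± 3j.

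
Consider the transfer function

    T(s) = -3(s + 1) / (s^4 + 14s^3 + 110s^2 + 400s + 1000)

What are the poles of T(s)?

The poles are the roots of the denominator s^4 + 14s^3 + 110s^2 + 400s + 1000 = 0.
No real roots exist; factor into two real quadratics: (s^2 + 4s + 20)(s^2 + 10s + 50) = 0.
Each quadratic gives a conjugate pair via the quadratic formula.

s = -2 + 4j, -2 - 4j, -5 + 5j, -5 - 5j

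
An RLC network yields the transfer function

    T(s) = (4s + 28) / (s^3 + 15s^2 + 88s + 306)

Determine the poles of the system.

s = -3 + 5j, -3 - 5j, -9

The poles are the roots of the denominator s^3 + 15s^2 + 88s + 306 = 0.
Trying s = -9: the polynomial evaluates to 0, so (s + 9) is a factor.
Dividing out leaves s^2 + 6s + 34 = 0.
The quadratic formula then gives s = -3 ± 5j.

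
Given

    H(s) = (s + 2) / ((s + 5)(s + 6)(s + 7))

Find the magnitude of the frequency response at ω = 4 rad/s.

|H(j4)| ≈ 0.01201

Substitute s = j4: numerator = 2 + j4, denominator = -78 + j364.
|H(j4)| = |2 + j4| / |-78 + j364| = 4.4721 / 372.26 ≈ 0.01201.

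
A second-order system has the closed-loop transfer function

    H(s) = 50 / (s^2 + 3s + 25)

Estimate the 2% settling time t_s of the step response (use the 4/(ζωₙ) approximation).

Comparing s^2 + 3s + 25 to s^2 + 2ζωₙs + ωₙ²: ωₙ = 5 rad/s and ζ = 3/(2·5) = 0.3.
ζωₙ = 3/2 = 1.5, so t_s ≈ 4/(ζωₙ) = 4/1.5 ≈ 2.667 s.

t_s ≈ 2.667 s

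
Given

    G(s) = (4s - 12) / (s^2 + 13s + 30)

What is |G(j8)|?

Substitute s = j8: numerator = -12 + j32, denominator = -34 + j104.
|G(j8)| = |-12 + j32| / |-34 + j104| = 34.176 / 109.42 ≈ 0.3123.

|G(j8)| ≈ 0.3123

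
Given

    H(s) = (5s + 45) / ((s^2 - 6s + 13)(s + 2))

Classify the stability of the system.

unstable

The poles can be read from the denominator factors: s = 3 + 2j, 3 - 2j, -2.
Since the pole(s) at s = 3 + 2j, 3 - 2j lie in the right half-plane, the system is unstable.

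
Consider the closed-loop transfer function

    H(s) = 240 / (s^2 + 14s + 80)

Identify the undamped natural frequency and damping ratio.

ωₙ ≈ 8.944 rad/s, ζ ≈ 0.7826

Compare the denominator to the standard form s^2 + 2ζωₙs + ωₙ².
ωₙ² = 80, so ωₙ = √80 ≈ 8.944 rad/s.
2ζωₙ = 14, so ζ = 14/(2·√80) ≈ 0.7826.
With ζ = 0.7826 the response is underdamped.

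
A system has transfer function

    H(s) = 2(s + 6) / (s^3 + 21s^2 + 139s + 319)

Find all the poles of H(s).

s = -5 ± 2j, -11

The poles are the roots of the denominator s^3 + 21s^2 + 139s + 319 = 0.
Trying s = -11: the polynomial evaluates to 0, so (s + 11) is a factor.
Dividing out leaves s^2 + 10s + 29 = 0.
The quadratic formula then gives s = -5 ± 2j.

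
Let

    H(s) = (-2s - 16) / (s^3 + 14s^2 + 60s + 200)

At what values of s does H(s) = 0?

Set the numerator to zero: -2s - 16 = 0, i.e. -2·(s + 8) = 0.
So s = -8.

s = -8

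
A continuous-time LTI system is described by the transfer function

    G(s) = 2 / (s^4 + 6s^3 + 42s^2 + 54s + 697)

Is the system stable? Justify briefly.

unstable

The denominator s^4 + 6s^3 + 42s^2 + 54s + 697 factors as (s^2 - 2s + 17)(s^2 + 8s + 41), giving poles at s = 1 ± 4j, -4 ± 5j.
Since the pole(s) at s = 1 + 4j, 1 - 4j lie in the right half-plane, the system is unstable.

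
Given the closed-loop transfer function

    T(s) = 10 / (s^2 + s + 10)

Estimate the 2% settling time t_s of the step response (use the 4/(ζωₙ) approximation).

t_s ≈ 8 s

Comparing s^2 + s + 10 to s^2 + 2ζωₙs + ωₙ²: ωₙ = √10 ≈ 3.162 rad/s and ζ = 1/(2·√10) ≈ 0.1581.
ζωₙ = 1/2 = 0.5, so t_s ≈ 4/(ζωₙ) = 4/0.5 = 8 s.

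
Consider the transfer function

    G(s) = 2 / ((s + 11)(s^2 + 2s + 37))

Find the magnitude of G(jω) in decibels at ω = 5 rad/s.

Substitute s = j5: numerator = 2, denominator = 82 + j170.
|G(j5)| = |2| / |82 + j170| = 2 / 188.74 ≈ 0.01060.
In decibels: 20·log₁₀(0.01060) ≈ -39.5 dB.

|G(j5)|_dB ≈ -39.5 dB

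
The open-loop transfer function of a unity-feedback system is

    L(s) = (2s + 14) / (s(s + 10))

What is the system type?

The denominator has 1 factor of s at the origin (free integrator), so this is a Type 1 system.

Type 1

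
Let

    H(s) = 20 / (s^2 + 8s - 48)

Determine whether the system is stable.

The denominator s^2 + 8s - 48 factors as (s + 12)(s - 4), giving poles at s = -12, 4.
Since the pole(s) at s = 4 lie in the right half-plane, the system is unstable.

unstable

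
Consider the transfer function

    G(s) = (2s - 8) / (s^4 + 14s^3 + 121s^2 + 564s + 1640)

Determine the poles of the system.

The poles are the roots of the denominator s^4 + 14s^3 + 121s^2 + 564s + 1640 = 0.
No real roots exist; factor into two real quadratics: (s^2 + 4s + 40)(s^2 + 10s + 41) = 0.
Each quadratic gives a conjugate pair via the quadratic formula.

s = -2 + 6j, -2 - 6j, -5 + 4j, -5 - 4j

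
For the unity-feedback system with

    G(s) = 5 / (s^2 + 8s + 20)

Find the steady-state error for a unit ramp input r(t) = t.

G(s) has no poles at the origin.
This is a Type 0 system; Kv = lim_{s→0} s·G(s) = 0, so the steady-state error for a ramp input is infinite.

e_ss = ∞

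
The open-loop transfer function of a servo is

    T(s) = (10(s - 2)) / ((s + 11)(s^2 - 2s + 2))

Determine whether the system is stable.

The poles can be read from the denominator factors: s = -11, 1 ± j.
Since the pole(s) at s = 1 ± j lie in the right half-plane, the system is unstable.

unstable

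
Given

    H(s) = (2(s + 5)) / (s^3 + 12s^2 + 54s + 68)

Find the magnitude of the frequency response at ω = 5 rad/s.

|H(j5)| ≈ 0.05169

Substitute s = j5: numerator = 10 + j10, denominator = -232 + j145.
|H(j5)| = |10 + j10| / |-232 + j145| = 14.142 / 273.59 ≈ 0.05169.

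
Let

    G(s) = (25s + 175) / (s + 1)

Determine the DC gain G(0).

Set s = 0: G(0) = (175) / (1) = 175.

G(0) = 175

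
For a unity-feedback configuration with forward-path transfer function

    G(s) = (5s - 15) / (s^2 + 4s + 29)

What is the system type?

The denominator has no factor of s at the origin — no free integrator — so this is a Type 0 system.

Type 0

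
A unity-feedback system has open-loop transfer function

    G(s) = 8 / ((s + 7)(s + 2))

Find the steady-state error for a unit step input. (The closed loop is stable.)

G(s) has no poles at the origin.
This is a Type 0 system. Kp = lim_{s→0} G(s) = 8/14 = 4/7.
e_ss = 1/(1 + Kp) = 1/(1 + 4/7) = 7/11 ≈ 0.6364.

e_ss = 0.6364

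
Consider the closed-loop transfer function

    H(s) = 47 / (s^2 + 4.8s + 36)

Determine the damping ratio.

ζ = 0.4

Compare the denominator to the standard form s^2 + 2ζωₙs + ωₙ².
ωₙ² = 36, so ωₙ = 6 rad/s.
2ζωₙ = 4.8, so ζ = 4.8/(2·6) = 0.4.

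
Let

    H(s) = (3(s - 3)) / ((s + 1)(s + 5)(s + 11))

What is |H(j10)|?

Substitute s = j10: numerator = -9 + j30, denominator = -1645 - j290.
|H(j10)| = |-9 + j30| / |-1645 - j290| = 31.321 / 1670.4 ≈ 0.01875.

|H(j10)| ≈ 0.01875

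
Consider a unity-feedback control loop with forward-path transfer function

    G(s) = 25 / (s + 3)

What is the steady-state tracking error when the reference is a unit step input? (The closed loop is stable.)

e_ss = 0.1071

G(s) has no poles at the origin.
This is a Type 0 system. Kp = lim_{s→0} G(s) = 25/3.
e_ss = 1/(1 + Kp) = 1/(1 + 25/3) = 3/28 ≈ 0.1071.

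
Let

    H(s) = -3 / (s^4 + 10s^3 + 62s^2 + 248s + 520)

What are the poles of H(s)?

The poles are the roots of the denominator s^4 + 10s^3 + 62s^2 + 248s + 520 = 0.
No real roots exist; factor into two real quadratics: (s^2 + 8s + 20)(s^2 + 2s + 26) = 0.
Each quadratic gives a conjugate pair via the quadratic formula.

s = -4 ± 2j, -1 ± 5j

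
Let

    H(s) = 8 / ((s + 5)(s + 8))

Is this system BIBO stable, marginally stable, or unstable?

stable

The poles can be read from the denominator factors: s = -5, -8.
Since all poles lie strictly in the left half-plane, the system is stable.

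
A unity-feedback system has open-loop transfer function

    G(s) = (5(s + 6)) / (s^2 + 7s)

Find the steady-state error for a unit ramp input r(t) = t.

G(s) has one pole at the origin.
This is a Type 1 system. Kv = lim_{s→0} s·G(s) = 30/7.
e_ss = 1/Kv = 1/(30/7) = 7/30 ≈ 0.2333.

e_ss = 0.2333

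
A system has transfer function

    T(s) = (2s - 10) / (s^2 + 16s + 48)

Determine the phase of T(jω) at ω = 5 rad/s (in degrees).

At s = j5: numerator = -10 + j10, denominator = 23 + j80.
∠T = ∠num − ∠den = 135° − (73.960°) = 61.04°.

∠T(j5) ≈ 61.04°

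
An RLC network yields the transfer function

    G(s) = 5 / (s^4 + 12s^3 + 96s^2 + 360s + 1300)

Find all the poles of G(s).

s = -1 ± 5j, -5 ± 5j

The poles are the roots of the denominator s^4 + 12s^3 + 96s^2 + 360s + 1300 = 0.
No real roots exist; factor into two real quadratics: (s^2 + 2s + 26)(s^2 + 10s + 50) = 0.
Each quadratic gives a conjugate pair via the quadratic formula.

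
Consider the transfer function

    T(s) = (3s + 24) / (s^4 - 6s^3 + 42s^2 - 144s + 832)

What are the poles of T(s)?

s = 4 + 4j, 4 - 4j, -1 + 5j, -1 - 5j

The poles are the roots of the denominator s^4 - 6s^3 + 42s^2 - 144s + 832 = 0.
No real roots exist; factor into two real quadratics: (s^2 - 8s + 32)(s^2 + 2s + 26) = 0.
Each quadratic gives a conjugate pair via the quadratic formula.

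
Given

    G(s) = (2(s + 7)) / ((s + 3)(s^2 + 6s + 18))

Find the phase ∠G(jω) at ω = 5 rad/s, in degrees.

∠G(j5) ≈ -126.6°

At s = j5: numerator = 14 + j10, denominator = -171 + j55.
∠G = ∠num − ∠den = 35.538° − (162.17°) = -126.6°.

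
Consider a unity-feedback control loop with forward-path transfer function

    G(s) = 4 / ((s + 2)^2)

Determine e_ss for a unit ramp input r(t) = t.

G(s) has no poles at the origin.
This is a Type 0 system; Kv = lim_{s→0} s·G(s) = 0, so the steady-state error for a ramp input is infinite.

e_ss = ∞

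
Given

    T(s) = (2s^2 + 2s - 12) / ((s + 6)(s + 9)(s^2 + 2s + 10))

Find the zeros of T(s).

s = -3, 2

Set the numerator to zero: 2s^2 + 2s - 12 = 0, i.e. 2·(s^2 + s - 6) = 0.
Factoring: (s + 3)(s - 2) = 0.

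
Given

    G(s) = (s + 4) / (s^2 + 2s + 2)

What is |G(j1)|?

|G(j1)| ≈ 1.844

Substitute s = j1: numerator = 4 + j1, denominator = 1 + j2.
|G(j1)| = |4 + j1| / |1 + j2| = 4.1231 / 2.2361 ≈ 1.844.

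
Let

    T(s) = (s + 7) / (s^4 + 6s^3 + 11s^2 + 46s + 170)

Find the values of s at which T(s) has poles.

The poles are the roots of the denominator s^4 + 6s^3 + 11s^2 + 46s + 170 = 0.
No real roots exist; factor into two real quadratics: (s^2 - 2s + 10)(s^2 + 8s + 17) = 0.
Each quadratic gives a conjugate pair via the quadratic formula.

s = 1 + 3j, 1 - 3j, -4 + j, -4 - j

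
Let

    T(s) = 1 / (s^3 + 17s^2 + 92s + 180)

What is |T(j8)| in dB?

Substitute s = j8: numerator = 1, denominator = -908 + j224.
|T(j8)| = |1| / |-908 + j224| = 1 / 935.22 ≈ 0.001069.
In decibels: 20·log₁₀(0.001069) ≈ -59.4 dB.

|T(j8)|_dB ≈ -59.4 dB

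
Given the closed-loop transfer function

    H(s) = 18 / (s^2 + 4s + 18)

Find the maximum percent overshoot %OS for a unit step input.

%OS ≈ 18.7%

Comparing s^2 + 4s + 18 to s^2 + 2ζωₙs + ωₙ²: ωₙ = √18 ≈ 4.243 rad/s and ζ = 4/(2·√18) ≈ 0.4714.
%OS = 100·exp(−πζ/√(1−ζ²)) = 100·exp(−π·0.4714/√(1−0.4714²)) ≈ 18.7%.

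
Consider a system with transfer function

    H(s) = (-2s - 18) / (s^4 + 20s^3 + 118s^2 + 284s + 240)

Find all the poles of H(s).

s = -3 ± j, -2, -12

The poles are the roots of the denominator s^4 + 20s^3 + 118s^2 + 284s + 240 = 0.
Trying s = -2: the polynomial evaluates to 0, so (s + 2) is a factor.
Dividing out leaves s^3 + 18s^2 + 82s + 120 = 0.
This factors further as (s^2 + 6s + 10)(s + 12) = 0.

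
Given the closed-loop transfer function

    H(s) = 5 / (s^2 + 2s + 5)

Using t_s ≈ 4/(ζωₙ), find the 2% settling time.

Comparing s^2 + 2s + 5 to s^2 + 2ζωₙs + ωₙ²: ωₙ = √5 ≈ 2.236 rad/s and ζ = 2/(2·√5) ≈ 0.4472.
ζωₙ = 2/2 = 1, so t_s ≈ 4/(ζωₙ) = 4/1 = 4 s.

t_s ≈ 4 s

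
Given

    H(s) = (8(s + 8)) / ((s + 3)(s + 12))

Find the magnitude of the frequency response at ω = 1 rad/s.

|H(j1)| ≈ 1.694

Substitute s = j1: numerator = 64 + j8, denominator = 35 + j15.
|H(j1)| = |64 + j8| / |35 + j15| = 64.498 / 38.079 ≈ 1.694.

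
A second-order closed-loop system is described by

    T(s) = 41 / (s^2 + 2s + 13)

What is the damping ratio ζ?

ζ ≈ 0.2774

Compare the denominator to the standard form s^2 + 2ζωₙs + ωₙ².
ωₙ² = 13, so ωₙ = √13 ≈ 3.606 rad/s.
2ζωₙ = 2, so ζ = 2/(2·√13) ≈ 0.2774.
With ζ = 0.2774 the response is underdamped.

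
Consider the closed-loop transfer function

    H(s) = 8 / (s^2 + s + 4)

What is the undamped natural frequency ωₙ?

ωₙ = 2 rad/s

Compare the denominator to the standard form s^2 + 2ζωₙs + ωₙ².
ωₙ² = 4, so ωₙ = 2 rad/s.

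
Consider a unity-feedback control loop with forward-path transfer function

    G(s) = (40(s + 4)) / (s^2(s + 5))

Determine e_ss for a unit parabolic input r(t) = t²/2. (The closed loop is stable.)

G(s) has 2 poles at the origin.
This is a Type 2 system. Ka = lim_{s→0} s^2·G(s) = 160/5 = 32.
e_ss = 1/Ka = 1/(32) = 1/32 ≈ 0.03125.

e_ss = 0.03125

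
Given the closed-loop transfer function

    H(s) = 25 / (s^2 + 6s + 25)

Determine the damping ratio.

Compare the denominator to the standard form s^2 + 2ζωₙs + ωₙ².
ωₙ² = 25, so ωₙ = 5 rad/s.
2ζωₙ = 6, so ζ = 6/(2·5) = 0.6.

ζ = 0.6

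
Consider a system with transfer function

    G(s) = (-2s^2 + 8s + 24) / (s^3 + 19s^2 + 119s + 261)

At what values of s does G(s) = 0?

Set the numerator to zero: -2s^2 + 8s + 24 = 0, i.e. -2·(s^2 - 4s - 12) = 0.
Factoring: (s + 2)(s - 6) = 0.

s = -2, 6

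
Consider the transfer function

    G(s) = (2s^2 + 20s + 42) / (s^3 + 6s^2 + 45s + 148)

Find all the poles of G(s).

The poles are the roots of the denominator s^3 + 6s^2 + 45s + 148 = 0.
Trying s = -4: the polynomial evaluates to 0, so (s + 4) is a factor.
Dividing out leaves s^2 + 2s + 37 = 0.
The quadratic formula then gives s = -1 ± 6j.

s = -4, -1 + 6j, -1 - 6j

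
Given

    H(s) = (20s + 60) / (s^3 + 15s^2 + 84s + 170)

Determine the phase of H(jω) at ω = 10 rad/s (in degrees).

At s = j10: numerator = 60 + j200, denominator = -1330 - j160.
∠H = ∠num − ∠den = 73.301° − (-173.14°) = 246.4°, which wraps to -113.6°.

∠H(j10) ≈ -113.6°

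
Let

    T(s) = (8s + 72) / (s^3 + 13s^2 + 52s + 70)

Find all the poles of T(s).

s = -3 + j, -3 - j, -7

The poles are the roots of the denominator s^3 + 13s^2 + 52s + 70 = 0.
Trying s = -7: the polynomial evaluates to 0, so (s + 7) is a factor.
Dividing out leaves s^2 + 6s + 10 = 0.
The quadratic formula then gives s = -3 ± 1j.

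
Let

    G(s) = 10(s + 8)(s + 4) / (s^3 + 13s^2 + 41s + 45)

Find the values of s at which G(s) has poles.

The poles are the roots of the denominator s^3 + 13s^2 + 41s + 45 = 0.
Trying s = -9: the polynomial evaluates to 0, so (s + 9) is a factor.
Dividing out leaves s^2 + 4s + 5 = 0.
The quadratic formula then gives s = -2 ± 1j.

s = -2 ± j, -9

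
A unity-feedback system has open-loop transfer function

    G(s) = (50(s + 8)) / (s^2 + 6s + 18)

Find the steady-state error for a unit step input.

e_ss = 0.04306

G(s) has no poles at the origin.
This is a Type 0 system. Kp = lim_{s→0} G(s) = 400/18 = 200/9.
e_ss = 1/(1 + Kp) = 1/(1 + 200/9) = 9/209 ≈ 0.04306.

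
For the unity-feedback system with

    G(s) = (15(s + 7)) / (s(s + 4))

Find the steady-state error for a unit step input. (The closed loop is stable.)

G(s) has one pole at the origin.
This is a Type 1 system; for a step input the steady-state error is zero.

e_ss = 0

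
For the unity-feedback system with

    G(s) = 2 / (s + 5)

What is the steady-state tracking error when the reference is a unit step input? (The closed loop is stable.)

G(s) has no poles at the origin.
This is a Type 0 system. Kp = lim_{s→0} G(s) = 2/5.
e_ss = 1/(1 + Kp) = 1/(1 + 2/5) = 5/7 ≈ 0.7143.

e_ss = 0.7143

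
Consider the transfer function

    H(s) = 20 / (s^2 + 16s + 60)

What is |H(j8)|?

Substitute s = j8: numerator = 20, denominator = -4 + j128.
|H(j8)| = |20| / |-4 + j128| = 20 / 128.06 ≈ 0.1562.

|H(j8)| ≈ 0.1562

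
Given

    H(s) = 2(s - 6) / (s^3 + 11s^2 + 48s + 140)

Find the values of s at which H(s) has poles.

The poles are the roots of the denominator s^3 + 11s^2 + 48s + 140 = 0.
Trying s = -7: the polynomial evaluates to 0, so (s + 7) is a factor.
Dividing out leaves s^2 + 4s + 20 = 0.
The quadratic formula then gives s = -2 ± 4j.

s = -2 ± 4j, -7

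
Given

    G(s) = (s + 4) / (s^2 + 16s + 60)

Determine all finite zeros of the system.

Set the numerator to zero: s + 4 = 0.
So s = -4.

s = -4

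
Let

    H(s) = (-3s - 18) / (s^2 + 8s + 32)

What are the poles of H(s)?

s = -4 ± 4j

The poles are the roots of the denominator s^2 + 8s + 32 = 0.
Using the quadratic formula: s = (-8 ± √(-64))/2 = -4 ± 4j.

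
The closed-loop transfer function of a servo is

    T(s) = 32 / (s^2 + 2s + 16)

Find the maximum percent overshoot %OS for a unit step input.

Comparing s^2 + 2s + 16 to s^2 + 2ζωₙs + ωₙ²: ωₙ = 4 rad/s and ζ = 2/(2·4) = 0.25.
%OS = 100·exp(−πζ/√(1−ζ²)) = 100·exp(−π·0.25/√(1−0.25²)) ≈ 44.4%.

%OS ≈ 44.4%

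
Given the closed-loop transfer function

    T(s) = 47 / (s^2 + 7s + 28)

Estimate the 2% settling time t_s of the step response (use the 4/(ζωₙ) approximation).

Comparing s^2 + 7s + 28 to s^2 + 2ζωₙs + ωₙ²: ωₙ = √28 ≈ 5.292 rad/s and ζ = 7/(2·√28) ≈ 0.6614.
ζωₙ = 7/2 = 3.5, so t_s ≈ 4/(ζωₙ) = 4/3.5 ≈ 1.143 s.

t_s ≈ 1.143 s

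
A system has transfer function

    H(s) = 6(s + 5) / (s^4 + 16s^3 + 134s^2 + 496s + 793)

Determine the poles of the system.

s = -5 + 6j, -5 - 6j, -3 + 2j, -3 - 2j

The poles are the roots of the denominator s^4 + 16s^3 + 134s^2 + 496s + 793 = 0.
No real roots exist; factor into two real quadratics: (s^2 + 10s + 61)(s^2 + 6s + 13) = 0.
Each quadratic gives a conjugate pair via the quadratic formula.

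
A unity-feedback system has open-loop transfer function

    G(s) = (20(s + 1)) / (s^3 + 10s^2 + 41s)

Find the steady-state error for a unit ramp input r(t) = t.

e_ss = 2.050

G(s) has one pole at the origin.
This is a Type 1 system. Kv = lim_{s→0} s·G(s) = 20/41.
e_ss = 1/Kv = 1/(20/41) = 41/20 ≈ 2.050.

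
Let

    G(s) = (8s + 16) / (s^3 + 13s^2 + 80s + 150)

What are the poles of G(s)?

s = -3, -5 ± 5j

The poles are the roots of the denominator s^3 + 13s^2 + 80s + 150 = 0.
Trying s = -3: the polynomial evaluates to 0, so (s + 3) is a factor.
Dividing out leaves s^2 + 10s + 50 = 0.
The quadratic formula then gives s = -5 ± 5j.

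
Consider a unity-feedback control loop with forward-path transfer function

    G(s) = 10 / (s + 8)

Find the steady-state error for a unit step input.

G(s) has no poles at the origin.
This is a Type 0 system. Kp = lim_{s→0} G(s) = 10/8 = 5/4.
e_ss = 1/(1 + Kp) = 1/(1 + 5/4) = 4/9 ≈ 0.4444.

e_ss = 0.4444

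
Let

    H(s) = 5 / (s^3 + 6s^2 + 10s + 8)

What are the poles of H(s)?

The poles are the roots of the denominator s^3 + 6s^2 + 10s + 8 = 0.
Trying s = -4: the polynomial evaluates to 0, so (s + 4) is a factor.
Dividing out leaves s^2 + 2s + 2 = 0.
The quadratic formula then gives s = -1 ± 1j.

s = -1 + j, -1 - j, -4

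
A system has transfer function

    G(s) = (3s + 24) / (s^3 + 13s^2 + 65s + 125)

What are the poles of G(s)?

s = -4 + 3j, -4 - 3j, -5

The poles are the roots of the denominator s^3 + 13s^2 + 65s + 125 = 0.
Trying s = -5: the polynomial evaluates to 0, so (s + 5) is a factor.
Dividing out leaves s^2 + 8s + 25 = 0.
The quadratic formula then gives s = -4 ± 3j.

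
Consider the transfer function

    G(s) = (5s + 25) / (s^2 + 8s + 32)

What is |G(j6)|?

Substitute s = j6: numerator = 25 + j30, denominator = -4 + j48.
|G(j6)| = |25 + j30| / |-4 + j48| = 39.051 / 48.166 ≈ 0.8108.

|G(j6)| ≈ 0.8108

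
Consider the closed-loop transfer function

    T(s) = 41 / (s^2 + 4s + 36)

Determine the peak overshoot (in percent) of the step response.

%OS ≈ 32.9%

Comparing s^2 + 4s + 36 to s^2 + 2ζωₙs + ωₙ²: ωₙ = 6 rad/s and ζ = 4/(2·6) ≈ 0.3333.
%OS = 100·exp(−πζ/√(1−ζ²)) = 100·exp(−π·0.3333/√(1−0.3333²)) ≈ 32.9%.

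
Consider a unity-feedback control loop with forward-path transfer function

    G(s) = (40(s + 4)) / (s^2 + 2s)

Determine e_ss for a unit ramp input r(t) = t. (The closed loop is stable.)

e_ss = 0.01250

G(s) has one pole at the origin.
This is a Type 1 system. Kv = lim_{s→0} s·G(s) = 160/2 = 80.
e_ss = 1/Kv = 1/(80) = 1/80 ≈ 0.01250.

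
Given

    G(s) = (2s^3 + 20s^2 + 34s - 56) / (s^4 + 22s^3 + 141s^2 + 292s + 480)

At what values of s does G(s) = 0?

s = -7, -4, 1

Set the numerator to zero: 2s^3 + 20s^2 + 34s - 56 = 0, i.e. 2·(s^3 + 10s^2 + 17s - 28) = 0.
Factoring: (s + 7)(s + 4)(s - 1) = 0.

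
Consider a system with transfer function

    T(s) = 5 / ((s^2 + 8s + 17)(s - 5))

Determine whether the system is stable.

unstable

The poles can be read from the denominator factors: s = -4 ± j, 5.
Since the pole(s) at s = 5 lie in the right half-plane, the system is unstable.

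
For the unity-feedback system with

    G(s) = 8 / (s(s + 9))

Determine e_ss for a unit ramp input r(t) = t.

G(s) has one pole at the origin.
This is a Type 1 system. Kv = lim_{s→0} s·G(s) = 8/9.
e_ss = 1/Kv = 1/(8/9) = 9/8 ≈ 1.125.

e_ss = 1.125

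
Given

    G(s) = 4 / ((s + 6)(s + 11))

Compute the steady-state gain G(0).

G(0) = 2/33 ≈ 0.06061

At s = 0 each factor (s + a) contributes a and each (s^2 + bs + c) contributes c.
G(0) = 4·1 / ((6) · (11)) = 4/66 = 2/33.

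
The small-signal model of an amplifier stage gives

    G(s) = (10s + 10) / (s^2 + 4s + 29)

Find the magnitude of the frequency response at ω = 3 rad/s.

|G(j3)| ≈ 1.356

Substitute s = j3: numerator = 10 + j30, denominator = 20 + j12.
|G(j3)| = |10 + j30| / |20 + j12| = 31.623 / 23.324 ≈ 1.356.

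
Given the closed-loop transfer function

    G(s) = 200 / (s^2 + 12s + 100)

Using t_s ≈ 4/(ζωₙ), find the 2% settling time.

Comparing s^2 + 12s + 100 to s^2 + 2ζωₙs + ωₙ²: ωₙ = 10 rad/s and ζ = 12/(2·10) = 0.6.
ζωₙ = 12/2 = 6, so t_s ≈ 4/(ζωₙ) = 4/6 ≈ 0.6667 s.

t_s ≈ 0.6667 s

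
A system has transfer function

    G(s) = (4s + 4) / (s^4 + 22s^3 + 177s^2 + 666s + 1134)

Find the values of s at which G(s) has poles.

The poles are the roots of the denominator s^4 + 22s^3 + 177s^2 + 666s + 1134 = 0.
Trying s = -9: the polynomial evaluates to 0, so (s + 9) is a factor.
Dividing out leaves s^3 + 13s^2 + 60s + 126 = 0.
This factors further as (s + 7)(s^2 + 6s + 18) = 0.

s = -9, -7, -3 + 3j, -3 - 3j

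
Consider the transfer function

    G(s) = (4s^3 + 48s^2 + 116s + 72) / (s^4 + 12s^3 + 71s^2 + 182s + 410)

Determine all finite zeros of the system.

s = -2, -1, -9

Set the numerator to zero: 4s^3 + 48s^2 + 116s + 72 = 0, i.e. 4·(s^3 + 12s^2 + 29s + 18) = 0.
Factoring: (s + 2)(s + 1)(s + 9) = 0.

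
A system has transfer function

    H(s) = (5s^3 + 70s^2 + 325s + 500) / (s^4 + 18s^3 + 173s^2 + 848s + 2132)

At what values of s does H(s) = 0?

Set the numerator to zero: 5s^3 + 70s^2 + 325s + 500 = 0, i.e. 5·(s^3 + 14s^2 + 65s + 100) = 0.
Factoring: (s + 4)(s + 5)^2 = 0.

s = -4, -5, -5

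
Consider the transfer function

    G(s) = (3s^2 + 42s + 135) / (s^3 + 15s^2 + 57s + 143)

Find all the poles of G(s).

The poles are the roots of the denominator s^3 + 15s^2 + 57s + 143 = 0.
Trying s = -11: the polynomial evaluates to 0, so (s + 11) is a factor.
Dividing out leaves s^2 + 4s + 13 = 0.
The quadratic formula then gives s = -2 ± 3j.

s = -2 + 3j, -2 - 3j, -11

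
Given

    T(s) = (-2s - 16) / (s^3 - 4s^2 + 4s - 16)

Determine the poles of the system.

The poles are the roots of the denominator s^3 - 4s^2 + 4s - 16 = 0.
Trying s = 4: the polynomial evaluates to 0, so (s - 4) is a factor.
Dividing out leaves s^2 + 4 = 0.
The quadratic formula then gives s = 0 ± 2j.

s = ±2j, 4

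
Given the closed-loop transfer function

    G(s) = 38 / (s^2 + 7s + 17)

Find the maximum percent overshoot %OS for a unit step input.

Comparing s^2 + 7s + 17 to s^2 + 2ζωₙs + ωₙ²: ωₙ = √17 ≈ 4.123 rad/s and ζ = 7/(2·√17) ≈ 0.8489.
%OS = 100·exp(−πζ/√(1−ζ²)) = 100·exp(−π·0.8489/√(1−0.8489²)) ≈ 0.644%.

%OS ≈ 0.644%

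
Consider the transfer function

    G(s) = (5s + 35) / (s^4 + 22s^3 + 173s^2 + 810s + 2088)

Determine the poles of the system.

s = -6, -2 + 5j, -2 - 5j, -12

The poles are the roots of the denominator s^4 + 22s^3 + 173s^2 + 810s + 2088 = 0.
Trying s = -6: the polynomial evaluates to 0, so (s + 6) is a factor.
Dividing out leaves s^3 + 16s^2 + 77s + 348 = 0.
This factors further as (s^2 + 4s + 29)(s + 12) = 0.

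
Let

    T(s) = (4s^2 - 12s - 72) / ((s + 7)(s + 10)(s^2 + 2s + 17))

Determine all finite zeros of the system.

s = 6, -3

Set the numerator to zero: 4s^2 - 12s - 72 = 0, i.e. 4·(s^2 - 3s - 18) = 0.
Factoring: (s - 6)(s + 3) = 0.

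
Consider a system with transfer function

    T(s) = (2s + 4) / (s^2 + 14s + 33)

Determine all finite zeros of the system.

s = -2

Set the numerator to zero: 2s + 4 = 0, i.e. 2·(s + 2) = 0.
So s = -2.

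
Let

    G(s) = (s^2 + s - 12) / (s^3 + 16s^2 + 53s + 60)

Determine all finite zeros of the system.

s = 3, -4

Set the numerator to zero: s^2 + s - 12 = 0.
Factoring: (s - 3)(s + 4) = 0.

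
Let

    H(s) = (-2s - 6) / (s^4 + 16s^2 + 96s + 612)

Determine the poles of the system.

The poles are the roots of the denominator s^4 + 16s^2 + 96s + 612 = 0.
No real roots exist; factor into two real quadratics: (s^2 - 6s + 34)(s^2 + 6s + 18) = 0.
Each quadratic gives a conjugate pair via the quadratic formula.

s = 3 ± 5j, -3 ± 3j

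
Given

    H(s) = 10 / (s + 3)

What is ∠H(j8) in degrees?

∠H(j8) ≈ -69.44°

At s = j8: numerator = 10, denominator = 3 + j8.
∠H = ∠num − ∠den = 0° − (69.444°) = -69.44°.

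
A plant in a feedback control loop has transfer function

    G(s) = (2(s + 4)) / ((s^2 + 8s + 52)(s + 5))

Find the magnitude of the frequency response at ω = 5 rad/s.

Substitute s = j5: numerator = 8 + j10, denominator = -65 + j335.
|G(j5)| = |8 + j10| / |-65 + j335| = 12.806 / 341.25 ≈ 0.03753.

|G(j5)| ≈ 0.03753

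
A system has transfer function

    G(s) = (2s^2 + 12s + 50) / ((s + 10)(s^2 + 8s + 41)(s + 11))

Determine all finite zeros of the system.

Set the numerator to zero: 2s^2 + 12s + 50 = 0, i.e. 2·(s^2 + 6s + 25) = 0.
Factoring: (s^2 + 6s + 25) = 0.

s = -3 + 4j, -3 - 4j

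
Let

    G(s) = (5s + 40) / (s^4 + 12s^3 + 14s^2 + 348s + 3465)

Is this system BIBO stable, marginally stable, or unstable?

The denominator s^4 + 12s^3 + 14s^2 + 348s + 3465 factors as (s^2 - 6s + 45)(s + 11)(s + 7), giving poles at s = 3 + 6j, 3 - 6j, -11, -7.
Since the pole(s) at s = 3 + 6j, 3 - 6j lie in the right half-plane, the system is unstable.

unstable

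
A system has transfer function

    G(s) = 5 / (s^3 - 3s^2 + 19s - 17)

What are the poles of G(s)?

The poles are the roots of the denominator s^3 - 3s^2 + 19s - 17 = 0.
Trying s = 1: the polynomial evaluates to 0, so (s - 1) is a factor.
Dividing out leaves s^2 - 2s + 17 = 0.
The quadratic formula then gives s = 1 ± 4j.

s = 1 + 4j, 1 - 4j, 1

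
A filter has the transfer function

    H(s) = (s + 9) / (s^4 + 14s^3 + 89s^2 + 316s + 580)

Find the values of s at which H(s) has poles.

s = -5 ± 2j, -2 ± 4j

The poles are the roots of the denominator s^4 + 14s^3 + 89s^2 + 316s + 580 = 0.
No real roots exist; factor into two real quadratics: (s^2 + 10s + 29)(s^2 + 4s + 20) = 0.
Each quadratic gives a conjugate pair via the quadratic formula.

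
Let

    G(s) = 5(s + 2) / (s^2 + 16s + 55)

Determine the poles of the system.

s = -11, -5

The poles are the roots of the denominator s^2 + 16s + 55 = 0.
Factoring: (s + 11)(s + 5) = 0, so s = -11 and s = -5.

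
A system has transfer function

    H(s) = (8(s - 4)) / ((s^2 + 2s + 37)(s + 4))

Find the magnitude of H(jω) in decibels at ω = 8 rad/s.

|H(j8)|_dB ≈ -11.9 dB

Substitute s = j8: numerator = -32 + j64, denominator = -236 - j152.
|H(j8)| = |-32 + j64| / |-236 - j152| = 71.554 / 280.71 ≈ 0.2549.
In decibels: 20·log₁₀(0.2549) ≈ -11.9 dB.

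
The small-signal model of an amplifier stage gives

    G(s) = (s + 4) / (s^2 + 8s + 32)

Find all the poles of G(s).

The poles are the roots of the denominator s^2 + 8s + 32 = 0.
Using the quadratic formula: s = (-8 ± √(-64))/2 = -4 ± 4j.

s = -4 ± 4j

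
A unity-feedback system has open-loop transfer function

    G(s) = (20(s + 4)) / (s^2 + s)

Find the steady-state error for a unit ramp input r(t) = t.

e_ss = 0.01250

G(s) has one pole at the origin.
This is a Type 1 system. Kv = lim_{s→0} s·G(s) = 80/1.
e_ss = 1/Kv = 1/(80) = 1/80 ≈ 0.01250.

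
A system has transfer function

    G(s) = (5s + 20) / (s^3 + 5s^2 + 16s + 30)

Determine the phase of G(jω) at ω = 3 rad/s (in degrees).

At s = j3: numerator = 20 + j15, denominator = -15 + j21.
∠G = ∠num − ∠den = 36.870° − (125.54°) = -88.67°.

∠G(j3) ≈ -88.67°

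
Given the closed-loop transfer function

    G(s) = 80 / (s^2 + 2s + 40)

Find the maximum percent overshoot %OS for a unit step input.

Comparing s^2 + 2s + 40 to s^2 + 2ζωₙs + ωₙ²: ωₙ = √40 ≈ 6.325 rad/s and ζ = 2/(2·√40) ≈ 0.1581.
%OS = 100·exp(−πζ/√(1−ζ²)) = 100·exp(−π·0.1581/√(1−0.1581²)) ≈ 60.5%.

%OS ≈ 60.5%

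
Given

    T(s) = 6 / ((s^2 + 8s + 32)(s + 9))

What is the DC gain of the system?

T(0) = 1/48 ≈ 0.02083

Set s = 0: T(0) = (6) / (288) = 1/48.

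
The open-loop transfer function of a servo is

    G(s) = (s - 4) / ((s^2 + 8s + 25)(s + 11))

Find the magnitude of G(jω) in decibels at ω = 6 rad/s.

|G(j6)|_dB ≈ -38.6 dB

Substitute s = j6: numerator = -4 + j6, denominator = -409 + j462.
|G(j6)| = |-4 + j6| / |-409 + j462| = 7.2111 / 617.03 ≈ 0.01169.
In decibels: 20·log₁₀(0.01169) ≈ -38.6 dB.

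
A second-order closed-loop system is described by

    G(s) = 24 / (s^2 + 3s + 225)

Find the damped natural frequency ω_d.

Comparing s^2 + 3s + 225 to s^2 + 2ζωₙs + ωₙ²: ωₙ = 15 rad/s and ζ = 3/(2·15) = 0.1.
ζωₙ = 3/2 = 1.5, so ω_d = ωₙ√(1−ζ²) = √(ωₙ² − (ζωₙ)²) = √(225 − 1.5²) = √222.75 ≈ 14.92 rad/s.

ω_d ≈ 14.92 rad/s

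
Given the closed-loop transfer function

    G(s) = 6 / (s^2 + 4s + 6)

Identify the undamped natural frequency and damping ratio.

ωₙ ≈ 2.449 rad/s, ζ ≈ 0.8165

Compare the denominator to the standard form s^2 + 2ζωₙs + ωₙ².
ωₙ² = 6, so ωₙ = √6 ≈ 2.449 rad/s.
2ζωₙ = 4, so ζ = 4/(2·√6) ≈ 0.8165.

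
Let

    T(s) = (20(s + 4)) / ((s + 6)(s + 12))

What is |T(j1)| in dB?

|T(j1)|_dB ≈ 1.03 dB

Substitute s = j1: numerator = 80 + j20, denominator = 71 + j18.
|T(j1)| = |80 + j20| / |71 + j18| = 82.462 / 73.246 ≈ 1.126.
In decibels: 20·log₁₀(1.126) ≈ 1.03 dB.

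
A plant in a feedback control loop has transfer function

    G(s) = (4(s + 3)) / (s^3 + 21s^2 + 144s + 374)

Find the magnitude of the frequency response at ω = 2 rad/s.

|G(j2)| ≈ 0.03578

Substitute s = j2: numerator = 12 + j8, denominator = 290 + j280.
|G(j2)| = |12 + j8| / |290 + j280| = 14.422 / 403.11 ≈ 0.03578.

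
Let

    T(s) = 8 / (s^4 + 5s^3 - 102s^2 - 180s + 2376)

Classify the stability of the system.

unstable

The denominator s^4 + 5s^3 - 102s^2 - 180s + 2376 factors as (s - 6)^2(s + 6)(s + 11), giving poles at s = 6, -6, -11, 6.
Since the pole(s) at s = 6, 6 lie in the right half-plane, the system is unstable.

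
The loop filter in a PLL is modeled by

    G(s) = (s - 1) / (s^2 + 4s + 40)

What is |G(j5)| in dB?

Substitute s = j5: numerator = -1 + j5, denominator = 15 + j20.
|G(j5)| = |-1 + j5| / |15 + j20| = 5.0990 / 25 ≈ 0.2040.
In decibels: 20·log₁₀(0.2040) ≈ -13.8 dB.

|G(j5)|_dB ≈ -13.8 dB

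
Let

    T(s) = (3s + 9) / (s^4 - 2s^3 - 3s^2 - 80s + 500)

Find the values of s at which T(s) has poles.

The poles are the roots of the denominator s^4 - 2s^3 - 3s^2 - 80s + 500 = 0.
No real roots exist; factor into two real quadratics: (s^2 - 8s + 20)(s^2 + 6s + 25) = 0.
Each quadratic gives a conjugate pair via the quadratic formula.

s = 4 + 2j, 4 - 2j, -3 + 4j, -3 - 4j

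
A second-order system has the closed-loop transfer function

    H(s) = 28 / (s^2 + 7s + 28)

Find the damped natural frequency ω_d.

Comparing s^2 + 7s + 28 to s^2 + 2ζωₙs + ωₙ²: ωₙ = √28 ≈ 5.292 rad/s and ζ = 7/(2·√28) ≈ 0.6614.
ζωₙ = 7/2 = 3.5, so ω_d = ωₙ√(1−ζ²) = √(ωₙ² − (ζωₙ)²) = √(28 − 3.5²) = √15.75 ≈ 3.969 rad/s.

ω_d ≈ 3.969 rad/s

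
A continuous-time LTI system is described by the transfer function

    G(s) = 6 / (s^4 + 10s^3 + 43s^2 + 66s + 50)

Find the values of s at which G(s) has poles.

The poles are the roots of the denominator s^4 + 10s^3 + 43s^2 + 66s + 50 = 0.
No real roots exist; factor into two real quadratics: (s^2 + 8s + 25)(s^2 + 2s + 2) = 0.
Each quadratic gives a conjugate pair via the quadratic formula.

s = -4 ± 3j, -1 ± j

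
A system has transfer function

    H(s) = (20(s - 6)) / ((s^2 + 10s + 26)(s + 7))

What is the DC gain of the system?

H(0) = -60/91 ≈ -0.6593

At s = 0 each factor (s + a) contributes a and each (s^2 + bs + c) contributes c.
H(0) = 20·(-6) / ((26) · (7)) = -120/182 = -60/91.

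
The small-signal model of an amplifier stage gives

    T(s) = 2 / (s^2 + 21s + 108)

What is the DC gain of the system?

Set s = 0: T(0) = (2) / (108) = 1/54.

T(0) = 1/54 ≈ 0.01852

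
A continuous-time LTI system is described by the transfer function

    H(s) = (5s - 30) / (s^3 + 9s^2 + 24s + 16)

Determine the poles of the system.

The poles are the roots of the denominator s^3 + 9s^2 + 24s + 16 = 0.
Trying s = -1: the polynomial evaluates to 0, so (s + 1) is a factor.
Dividing out leaves s^2 + 8s + 16 = 0.
Factoring the quadratic: (s + 4)^2 = 0.

s = -1, -4, -4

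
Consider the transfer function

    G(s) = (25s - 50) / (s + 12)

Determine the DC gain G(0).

G(0) = -25/6 ≈ -4.167

Set s = 0: G(0) = (-50) / (12) = -25/6.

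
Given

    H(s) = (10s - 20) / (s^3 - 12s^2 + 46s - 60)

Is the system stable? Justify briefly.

unstable

The denominator s^3 - 12s^2 + 46s - 60 factors as (s^2 - 6s + 10)(s - 6), giving poles at s = 3 + j, 3 - j, 6.
Since the pole(s) at s = 3 ± j, 6 lie in the right half-plane, the system is unstable.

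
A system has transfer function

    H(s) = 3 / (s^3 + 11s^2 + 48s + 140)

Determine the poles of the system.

s = -2 ± 4j, -7

The poles are the roots of the denominator s^3 + 11s^2 + 48s + 140 = 0.
Trying s = -7: the polynomial evaluates to 0, so (s + 7) is a factor.
Dividing out leaves s^2 + 4s + 20 = 0.
The quadratic formula then gives s = -2 ± 4j.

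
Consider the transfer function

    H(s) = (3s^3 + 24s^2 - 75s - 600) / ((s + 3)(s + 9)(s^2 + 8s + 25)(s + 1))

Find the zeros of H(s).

s = -5, -8, 5

Set the numerator to zero: 3s^3 + 24s^2 - 75s - 600 = 0, i.e. 3·(s^3 + 8s^2 - 25s - 200) = 0.
Factoring: (s + 5)(s + 8)(s - 5) = 0.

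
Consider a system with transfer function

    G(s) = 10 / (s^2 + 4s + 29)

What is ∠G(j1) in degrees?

∠G(j1) ≈ -8.130°

At s = j1: numerator = 10, denominator = 28 + j4.
∠G = ∠num − ∠den = 0° − (8.1301°) = -8.130°.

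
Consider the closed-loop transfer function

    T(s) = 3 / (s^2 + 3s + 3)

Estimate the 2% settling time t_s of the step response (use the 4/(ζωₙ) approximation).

t_s ≈ 2.667 s

Comparing s^2 + 3s + 3 to s^2 + 2ζωₙs + ωₙ²: ωₙ = √3 ≈ 1.732 rad/s and ζ = 3/(2·√3) ≈ 0.8660.
ζωₙ = 3/2 = 1.5, so t_s ≈ 4/(ζωₙ) = 4/1.5 ≈ 2.667 s.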